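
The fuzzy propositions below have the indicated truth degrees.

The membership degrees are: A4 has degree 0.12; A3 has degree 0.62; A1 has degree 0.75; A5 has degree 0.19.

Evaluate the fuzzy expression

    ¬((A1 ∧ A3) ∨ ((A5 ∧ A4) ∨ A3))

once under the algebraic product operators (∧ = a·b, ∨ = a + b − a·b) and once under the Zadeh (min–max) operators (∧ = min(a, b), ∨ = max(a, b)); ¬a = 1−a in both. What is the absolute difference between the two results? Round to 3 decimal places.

0.181

Under algebraic product:
  A1 ∧ A3 = a·b on (0.7500, 0.6200) = 0.4650
  A5 ∧ A4 = a·b on (0.1900, 0.1200) = 0.0228
  (A5 ∧ A4) ∨ A3 = a + b − a·b on (0.0228, 0.6200) = 0.6287
  (A1 ∧ A3) ∨ ((A5 ∧ A4) ∨ A3) = a + b − a·b on (0.4650, 0.6287) = 0.8013
  ¬((A1 ∧ A3) ∨ ((A5 ∧ A4) ∨ A3)) = 1 − 0.8013 = 0.1987
  → value = 0.1987
Under Zadeh (min–max):
  A1 ∧ A3 = min(a, b) on (0.75, 0.62) = 0.62
  A5 ∧ A4 = min(a, b) on (0.19, 0.12) = 0.12
  (A5 ∧ A4) ∨ A3 = max(a, b) on (0.12, 0.62) = 0.62
  (A1 ∧ A3) ∨ ((A5 ∧ A4) ∨ A3) = max(a, b) on (0.62, 0.62) = 0.62
  ¬((A1 ∧ A3) ∨ ((A5 ∧ A4) ∨ A3)) = 1 − 0.62 = 0.38
  → value = 0.3800
|0.1987 − 0.3800| = 0.181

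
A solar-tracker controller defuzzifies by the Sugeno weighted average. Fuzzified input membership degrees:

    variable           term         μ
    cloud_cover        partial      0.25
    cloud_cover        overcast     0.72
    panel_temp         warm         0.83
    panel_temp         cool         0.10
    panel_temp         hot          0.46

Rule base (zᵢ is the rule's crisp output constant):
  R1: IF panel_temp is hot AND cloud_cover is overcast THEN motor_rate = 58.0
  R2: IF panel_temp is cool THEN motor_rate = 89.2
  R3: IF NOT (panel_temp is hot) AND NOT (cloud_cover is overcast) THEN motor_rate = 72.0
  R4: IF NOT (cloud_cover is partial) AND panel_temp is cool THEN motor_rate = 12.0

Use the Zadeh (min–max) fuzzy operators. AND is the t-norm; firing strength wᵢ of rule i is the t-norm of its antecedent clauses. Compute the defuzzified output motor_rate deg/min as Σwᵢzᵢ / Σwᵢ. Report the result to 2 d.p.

60.60

R1 (z=58.0): hot=0.46, overcast=0.72; AND[min(a, b)] → w = 0.46
R2 (z=89.2): cool=0.10 → w = 0.10
R3 (z=72.0): ¬hot=1−0.46=0.54, ¬overcast=1−0.72=0.28; AND[min(a, b)] → w = 0.28
R4 (z=12.0): ¬partial=1−0.25=0.75, cool=0.10; AND[min(a, b)] → w = 0.10
Weighted average = (0.46·58.0 + 0.10·89.2 + 0.28·72.0 + 0.10·12.0) / (0.46 + 0.10 + 0.28 + 0.10)
  = 56.9600 / 0.9400 = 60.60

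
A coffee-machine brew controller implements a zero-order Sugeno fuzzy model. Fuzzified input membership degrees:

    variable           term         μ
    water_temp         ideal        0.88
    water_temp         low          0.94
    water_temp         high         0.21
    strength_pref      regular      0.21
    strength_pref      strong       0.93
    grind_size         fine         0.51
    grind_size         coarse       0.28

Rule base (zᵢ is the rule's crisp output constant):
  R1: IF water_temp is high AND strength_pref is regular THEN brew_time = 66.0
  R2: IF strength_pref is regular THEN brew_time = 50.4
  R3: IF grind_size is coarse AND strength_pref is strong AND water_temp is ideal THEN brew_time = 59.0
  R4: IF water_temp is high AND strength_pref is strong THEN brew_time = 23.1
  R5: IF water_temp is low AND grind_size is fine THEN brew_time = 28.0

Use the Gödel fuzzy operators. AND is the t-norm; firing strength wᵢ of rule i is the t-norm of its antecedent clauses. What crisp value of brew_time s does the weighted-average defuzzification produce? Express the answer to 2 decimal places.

R1 (z=66.0): high=0.21, regular=0.21; AND[min(a, b)] → w = 0.21
R2 (z=50.4): regular=0.21 → w = 0.21
R3 (z=59.0): coarse=0.28, strong=0.93, ideal=0.88; AND[min(a, b)] → w = 0.28
R4 (z=23.1): high=0.21, strong=0.93; AND[min(a, b)] → w = 0.21
R5 (z=28.0): low=0.94, fine=0.51; AND[min(a, b)] → w = 0.51
Weighted average = (0.21·66.0 + 0.21·50.4 + 0.28·59.0 + 0.21·23.1 + 0.51·28.0) / (0.21 + 0.21 + 0.28 + 0.21 + 0.51)
  = 60.0950 / 1.4200 = 42.32

42.32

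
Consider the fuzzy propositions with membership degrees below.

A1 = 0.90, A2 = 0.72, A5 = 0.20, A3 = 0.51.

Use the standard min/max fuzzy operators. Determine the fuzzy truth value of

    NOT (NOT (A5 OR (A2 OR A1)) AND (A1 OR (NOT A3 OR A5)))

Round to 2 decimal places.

0.90

A2 OR A1 = max(a, b) on (0.72, 0.90) = 0.90
A5 OR (A2 OR A1) = max(a, b) on (0.20, 0.90) = 0.90
NOT (A5 OR (A2 OR A1)) = 1 − 0.90 = 0.10
NOT A3 = 1 − 0.51 = 0.49
NOT A3 OR A5 = max(a, b) on (0.49, 0.20) = 0.49
A1 OR (NOT A3 OR A5) = max(a, b) on (0.90, 0.49) = 0.90
NOT (A5 OR (A2 OR A1)) AND (A1 OR (NOT A3 OR A5)) = min(a, b) on (0.10, 0.90) = 0.10
NOT (NOT (A5 OR (A2 OR A1)) AND (A1 OR (NOT A3 OR A5))) = 1 − 0.10 = 0.90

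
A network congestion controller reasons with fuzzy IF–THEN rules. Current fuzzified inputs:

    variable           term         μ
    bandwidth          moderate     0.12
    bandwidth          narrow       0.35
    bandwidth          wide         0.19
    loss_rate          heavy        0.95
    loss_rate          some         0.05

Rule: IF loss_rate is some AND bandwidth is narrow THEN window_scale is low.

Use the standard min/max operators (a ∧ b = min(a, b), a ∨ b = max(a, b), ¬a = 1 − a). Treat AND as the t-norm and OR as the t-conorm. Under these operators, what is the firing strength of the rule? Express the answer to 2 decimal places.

firing strength: some=0.05, narrow=0.35; AND[min(a, b)] → w = 0.05

0.05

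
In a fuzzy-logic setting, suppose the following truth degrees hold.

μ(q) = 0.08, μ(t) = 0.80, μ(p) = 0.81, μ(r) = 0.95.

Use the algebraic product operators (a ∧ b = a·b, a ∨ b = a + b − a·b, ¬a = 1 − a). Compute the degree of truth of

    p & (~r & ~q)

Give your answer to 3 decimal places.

0.037

~r = 1 − 0.9500 = 0.0500
~q = 1 − 0.0800 = 0.9200
~r & ~q = a·b on (0.0500, 0.9200) = 0.0460
p & (~r & ~q) = a·b on (0.8100, 0.0460) = 0.0373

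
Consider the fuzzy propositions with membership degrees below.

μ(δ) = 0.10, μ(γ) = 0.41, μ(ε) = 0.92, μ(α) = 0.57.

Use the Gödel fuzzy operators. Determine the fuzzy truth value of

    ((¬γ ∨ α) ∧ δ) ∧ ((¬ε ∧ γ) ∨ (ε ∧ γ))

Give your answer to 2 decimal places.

¬γ = 1 − 0.41 = 0.59
¬γ ∨ α = max(a, b) on (0.59, 0.57) = 0.59
(¬γ ∨ α) ∧ δ = min(a, b) on (0.59, 0.10) = 0.10
¬ε = 1 − 0.92 = 0.08
¬ε ∧ γ = min(a, b) on (0.08, 0.41) = 0.08
ε ∧ γ = min(a, b) on (0.92, 0.41) = 0.41
(¬ε ∧ γ) ∨ (ε ∧ γ) = max(a, b) on (0.08, 0.41) = 0.41
((¬γ ∨ α) ∧ δ) ∧ ((¬ε ∧ γ) ∨ (ε ∧ γ)) = min(a, b) on (0.10, 0.41) = 0.10

0.10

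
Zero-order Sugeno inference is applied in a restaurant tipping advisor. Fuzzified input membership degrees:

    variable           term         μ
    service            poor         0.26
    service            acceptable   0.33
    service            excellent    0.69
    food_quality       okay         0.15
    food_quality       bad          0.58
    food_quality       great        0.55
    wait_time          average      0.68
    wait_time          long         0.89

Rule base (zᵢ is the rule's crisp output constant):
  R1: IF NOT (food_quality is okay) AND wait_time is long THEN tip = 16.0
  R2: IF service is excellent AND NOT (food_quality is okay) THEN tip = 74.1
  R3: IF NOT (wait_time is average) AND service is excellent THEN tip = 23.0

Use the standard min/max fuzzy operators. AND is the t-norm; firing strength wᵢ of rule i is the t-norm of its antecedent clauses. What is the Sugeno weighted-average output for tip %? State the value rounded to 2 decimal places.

38.76

R1 (z=16.0): ¬okay=1−0.15=0.85, long=0.89; AND[min(a, b)] → w = 0.85
R2 (z=74.1): excellent=0.69, ¬okay=1−0.15=0.85; AND[min(a, b)] → w = 0.69
R3 (z=23.0): ¬average=1−0.68=0.32, excellent=0.69; AND[min(a, b)] → w = 0.32
Weighted average = (0.85·16.0 + 0.69·74.1 + 0.32·23.0) / (0.85 + 0.69 + 0.32)
  = 72.0890 / 1.8600 = 38.76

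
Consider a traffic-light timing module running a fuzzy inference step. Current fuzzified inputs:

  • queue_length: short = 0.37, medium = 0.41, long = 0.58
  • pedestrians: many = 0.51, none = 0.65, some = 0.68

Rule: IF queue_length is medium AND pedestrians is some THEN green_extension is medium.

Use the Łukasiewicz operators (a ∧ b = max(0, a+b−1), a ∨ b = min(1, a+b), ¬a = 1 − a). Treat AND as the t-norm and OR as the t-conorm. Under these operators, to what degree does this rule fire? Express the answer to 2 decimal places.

firing strength: medium=0.41, some=0.68; AND[max(0, a+b−1)] → w = 0.09

0.09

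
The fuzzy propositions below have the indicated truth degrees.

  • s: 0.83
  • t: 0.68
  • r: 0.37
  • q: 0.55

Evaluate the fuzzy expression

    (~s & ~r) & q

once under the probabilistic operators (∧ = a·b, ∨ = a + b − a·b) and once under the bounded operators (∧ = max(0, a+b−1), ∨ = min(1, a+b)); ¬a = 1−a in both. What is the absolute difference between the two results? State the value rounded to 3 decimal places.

Under probabilistic:
  ~s = 1 − 0.8300 = 0.1700
  ~r = 1 − 0.3700 = 0.6300
  ~s & ~r = a·b on (0.1700, 0.6300) = 0.1071
  (~s & ~r) & q = a·b on (0.1071, 0.5500) = 0.0589
  → value = 0.0589
Under bounded:
  ~s = 1 − 0.83 = 0.17
  ~r = 1 − 0.37 = 0.63
  ~s & ~r = max(0, a+b−1) on (0.17, 0.63) = 0.00
  (~s & ~r) & q = max(0, a+b−1) on (0.00, 0.55) = 0.00
  → value = 0.0000
|0.0589 − 0.0000| = 0.059

0.059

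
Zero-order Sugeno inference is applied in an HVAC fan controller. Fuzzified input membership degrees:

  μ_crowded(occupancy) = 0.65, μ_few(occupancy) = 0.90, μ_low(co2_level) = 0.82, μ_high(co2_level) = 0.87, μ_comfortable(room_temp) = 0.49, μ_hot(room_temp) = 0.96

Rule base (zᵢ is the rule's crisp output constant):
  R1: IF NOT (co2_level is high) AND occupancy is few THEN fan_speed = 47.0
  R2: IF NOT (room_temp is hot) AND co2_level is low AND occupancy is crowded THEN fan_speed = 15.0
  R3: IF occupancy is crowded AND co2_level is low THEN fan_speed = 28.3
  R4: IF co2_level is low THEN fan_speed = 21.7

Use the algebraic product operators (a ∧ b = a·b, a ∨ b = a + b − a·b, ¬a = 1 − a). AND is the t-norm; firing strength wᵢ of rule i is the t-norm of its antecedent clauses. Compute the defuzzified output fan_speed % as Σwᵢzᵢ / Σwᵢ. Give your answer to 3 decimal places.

R1 (z=47.0): ¬high=1−0.87=0.13, few=0.90; AND[a·b] → w = 0.1170
R2 (z=15.0): ¬hot=1−0.96=0.04, low=0.82, crowded=0.65; AND[a·b] → w = 0.0213
R3 (z=28.3): crowded=0.65, low=0.82; AND[a·b] → w = 0.5330
R4 (z=21.7): low=0.82 → w = 0.8200
Weighted average = (0.1170·47.0 + 0.0213·15.0 + 0.5330·28.3 + 0.8200·21.7) / (0.1170 + 0.0213 + 0.5330 + 0.8200)
  = 38.6967 / 1.4913 = 25.948

25.948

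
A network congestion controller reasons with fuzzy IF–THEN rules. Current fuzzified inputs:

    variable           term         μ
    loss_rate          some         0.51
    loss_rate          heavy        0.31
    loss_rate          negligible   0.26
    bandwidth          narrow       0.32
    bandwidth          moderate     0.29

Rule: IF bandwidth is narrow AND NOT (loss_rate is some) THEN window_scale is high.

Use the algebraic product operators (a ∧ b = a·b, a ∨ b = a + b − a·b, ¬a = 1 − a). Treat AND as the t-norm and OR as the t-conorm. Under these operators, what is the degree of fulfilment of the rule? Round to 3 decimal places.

firing strength: narrow=0.32, ¬some=1−0.51=0.49; AND[a·b] → w = 0.1568

0.157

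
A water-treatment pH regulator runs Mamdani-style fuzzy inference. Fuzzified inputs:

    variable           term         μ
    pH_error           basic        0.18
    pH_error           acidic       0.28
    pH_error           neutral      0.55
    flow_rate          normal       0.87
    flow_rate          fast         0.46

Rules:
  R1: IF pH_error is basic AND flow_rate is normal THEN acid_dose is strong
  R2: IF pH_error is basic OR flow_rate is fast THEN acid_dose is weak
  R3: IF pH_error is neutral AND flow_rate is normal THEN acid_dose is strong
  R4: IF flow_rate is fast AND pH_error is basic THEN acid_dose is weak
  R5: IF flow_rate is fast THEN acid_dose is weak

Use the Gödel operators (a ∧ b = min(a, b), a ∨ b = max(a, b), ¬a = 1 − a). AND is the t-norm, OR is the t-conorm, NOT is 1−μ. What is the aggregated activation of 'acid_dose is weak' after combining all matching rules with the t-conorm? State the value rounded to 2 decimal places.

0.46

R1: basic=0.18, normal=0.87; AND[min(a, b)] → w = 0.18
R2: basic=0.18, fast=0.46; OR[max(a, b)] → w = 0.46
R3: neutral=0.55, normal=0.87; AND[min(a, b)] → w = 0.55
R4: fast=0.46, basic=0.18; AND[min(a, b)] → w = 0.18
R5: fast=0.46 → w = 0.46
Rules with consequent 'weak': {R2, R4, R5} → strengths 0.46, 0.18, 0.46
Aggregate via t-conorm [max(a, b)]: 0.46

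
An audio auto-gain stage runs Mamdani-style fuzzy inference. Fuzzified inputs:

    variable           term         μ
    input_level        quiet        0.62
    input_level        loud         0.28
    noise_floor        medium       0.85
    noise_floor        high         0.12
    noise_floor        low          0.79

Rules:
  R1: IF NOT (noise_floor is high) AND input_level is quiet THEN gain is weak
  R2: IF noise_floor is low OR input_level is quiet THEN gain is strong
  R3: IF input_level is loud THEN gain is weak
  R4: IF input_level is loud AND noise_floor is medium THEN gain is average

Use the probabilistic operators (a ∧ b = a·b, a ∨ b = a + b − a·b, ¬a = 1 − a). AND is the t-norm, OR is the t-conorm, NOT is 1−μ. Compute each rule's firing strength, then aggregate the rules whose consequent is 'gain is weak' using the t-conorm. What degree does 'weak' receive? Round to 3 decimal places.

R1: ¬high=1−0.12=0.88, quiet=0.62; AND[a·b] → w = 0.5456
R2: low=0.79, quiet=0.62; OR[a + b − a·b] → w = 0.9202
R3: loud=0.28 → w = 0.2800
R4: loud=0.28, medium=0.85; AND[a·b] → w = 0.2380
Rules with consequent 'weak': {R1, R3} → strengths 0.5456, 0.2800
Aggregate via t-conorm [a + b − a·b]: 0.6728

0.673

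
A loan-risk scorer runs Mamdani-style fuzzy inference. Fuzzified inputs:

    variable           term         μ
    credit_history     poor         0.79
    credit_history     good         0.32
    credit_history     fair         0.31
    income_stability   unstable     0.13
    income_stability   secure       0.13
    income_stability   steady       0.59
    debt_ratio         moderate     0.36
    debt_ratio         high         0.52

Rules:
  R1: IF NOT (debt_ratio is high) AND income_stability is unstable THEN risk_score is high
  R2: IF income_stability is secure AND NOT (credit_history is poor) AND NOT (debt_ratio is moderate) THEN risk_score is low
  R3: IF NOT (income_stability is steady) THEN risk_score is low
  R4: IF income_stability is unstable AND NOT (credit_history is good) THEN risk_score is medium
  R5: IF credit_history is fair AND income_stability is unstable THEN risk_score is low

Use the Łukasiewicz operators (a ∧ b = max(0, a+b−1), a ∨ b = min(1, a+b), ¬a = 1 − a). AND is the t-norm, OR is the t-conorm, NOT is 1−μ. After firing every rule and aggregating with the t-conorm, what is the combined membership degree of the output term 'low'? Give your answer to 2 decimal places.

0.41

R1: ¬high=1−0.52=0.48, unstable=0.13; AND[max(0, a+b−1)] → w = 0.00
R2: secure=0.13, ¬poor=1−0.79=0.21, ¬moderate=1−0.36=0.64; AND[max(0, a+b−1)] → w = 0.00
R3: ¬steady=1−0.59=0.41 → w = 0.41
R4: unstable=0.13, ¬good=1−0.32=0.68; AND[max(0, a+b−1)] → w = 0.00
R5: fair=0.31, unstable=0.13; AND[max(0, a+b−1)] → w = 0.00
Rules with consequent 'low': {R2, R3, R5} → strengths 0.00, 0.41, 0.00
Aggregate via t-conorm [min(1, a+b)]: 0.41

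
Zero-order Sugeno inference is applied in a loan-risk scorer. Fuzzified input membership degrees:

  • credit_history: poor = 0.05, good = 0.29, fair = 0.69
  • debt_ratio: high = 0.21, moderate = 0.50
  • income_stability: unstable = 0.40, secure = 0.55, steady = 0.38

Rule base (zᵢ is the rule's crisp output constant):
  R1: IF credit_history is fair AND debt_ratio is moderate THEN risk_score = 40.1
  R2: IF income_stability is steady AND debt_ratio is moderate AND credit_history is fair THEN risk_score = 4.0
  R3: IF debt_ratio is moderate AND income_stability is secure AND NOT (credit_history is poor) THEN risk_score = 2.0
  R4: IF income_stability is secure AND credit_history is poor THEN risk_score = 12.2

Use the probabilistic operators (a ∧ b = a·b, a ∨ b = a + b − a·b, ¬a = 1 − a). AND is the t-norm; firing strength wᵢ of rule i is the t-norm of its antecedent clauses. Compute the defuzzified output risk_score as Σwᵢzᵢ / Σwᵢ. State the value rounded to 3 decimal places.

R1 (z=40.1): fair=0.69, moderate=0.50; AND[a·b] → w = 0.3450
R2 (z=4.0): steady=0.38, moderate=0.50, fair=0.69; AND[a·b] → w = 0.1311
R3 (z=2.0): moderate=0.50, secure=0.55, ¬poor=1−0.05=0.95; AND[a·b] → w = 0.2612
R4 (z=12.2): secure=0.55, poor=0.05; AND[a·b] → w = 0.0275
Weighted average = (0.3450·40.1 + 0.1311·4.0 + 0.2612·2.0 + 0.0275·12.2) / (0.3450 + 0.1311 + 0.2612 + 0.0275)
  = 15.2169 / 0.7648 = 19.895

19.895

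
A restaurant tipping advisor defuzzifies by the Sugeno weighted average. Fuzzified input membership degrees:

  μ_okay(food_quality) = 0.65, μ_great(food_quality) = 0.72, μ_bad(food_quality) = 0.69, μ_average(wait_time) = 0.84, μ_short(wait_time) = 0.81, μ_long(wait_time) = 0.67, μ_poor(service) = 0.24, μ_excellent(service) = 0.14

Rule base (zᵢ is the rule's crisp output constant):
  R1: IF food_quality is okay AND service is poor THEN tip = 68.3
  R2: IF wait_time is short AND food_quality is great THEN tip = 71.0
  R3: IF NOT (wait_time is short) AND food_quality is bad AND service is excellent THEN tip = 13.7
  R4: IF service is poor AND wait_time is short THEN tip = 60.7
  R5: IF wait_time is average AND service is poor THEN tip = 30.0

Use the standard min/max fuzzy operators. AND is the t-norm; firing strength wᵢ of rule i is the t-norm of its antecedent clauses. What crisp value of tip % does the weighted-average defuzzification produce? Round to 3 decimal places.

57.720

R1 (z=68.3): okay=0.65, poor=0.24; AND[min(a, b)] → w = 0.24
R2 (z=71.0): short=0.81, great=0.72; AND[min(a, b)] → w = 0.72
R3 (z=13.7): ¬short=1−0.81=0.19, bad=0.69, excellent=0.14; AND[min(a, b)] → w = 0.14
R4 (z=60.7): poor=0.24, short=0.81; AND[min(a, b)] → w = 0.24
R5 (z=30.0): average=0.84, poor=0.24; AND[min(a, b)] → w = 0.24
Weighted average = (0.24·68.3 + 0.72·71.0 + 0.14·13.7 + 0.24·60.7 + 0.24·30.0) / (0.24 + 0.72 + 0.14 + 0.24 + 0.24)
  = 91.1980 / 1.5800 = 57.720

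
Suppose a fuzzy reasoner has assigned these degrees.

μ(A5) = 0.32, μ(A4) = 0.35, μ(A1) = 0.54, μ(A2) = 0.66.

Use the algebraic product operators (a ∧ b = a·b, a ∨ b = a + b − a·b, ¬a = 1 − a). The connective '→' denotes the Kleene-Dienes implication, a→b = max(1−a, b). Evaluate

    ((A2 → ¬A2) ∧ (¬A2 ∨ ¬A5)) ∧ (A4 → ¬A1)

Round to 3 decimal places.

¬A2 = 1 − 0.6600 = 0.3400
A2 → ¬A2  [Kleene-Dienes: max(1−a, b)] with a=0.6600, b=0.3400 → 0.3400
¬A2 = 1 − 0.6600 = 0.3400
¬A5 = 1 − 0.3200 = 0.6800
¬A2 ∨ ¬A5 = a + b − a·b on (0.3400, 0.6800) = 0.7888
(A2 → ¬A2) ∧ (¬A2 ∨ ¬A5) = a·b on (0.3400, 0.7888) = 0.2682
¬A1 = 1 − 0.5400 = 0.4600
A4 → ¬A1  [Kleene-Dienes: max(1−a, b)] with a=0.3500, b=0.4600 → 0.6500
((A2 → ¬A2) ∧ (¬A2 ∨ ¬A5)) ∧ (A4 → ¬A1) = a·b on (0.2682, 0.6500) = 0.1743

0.174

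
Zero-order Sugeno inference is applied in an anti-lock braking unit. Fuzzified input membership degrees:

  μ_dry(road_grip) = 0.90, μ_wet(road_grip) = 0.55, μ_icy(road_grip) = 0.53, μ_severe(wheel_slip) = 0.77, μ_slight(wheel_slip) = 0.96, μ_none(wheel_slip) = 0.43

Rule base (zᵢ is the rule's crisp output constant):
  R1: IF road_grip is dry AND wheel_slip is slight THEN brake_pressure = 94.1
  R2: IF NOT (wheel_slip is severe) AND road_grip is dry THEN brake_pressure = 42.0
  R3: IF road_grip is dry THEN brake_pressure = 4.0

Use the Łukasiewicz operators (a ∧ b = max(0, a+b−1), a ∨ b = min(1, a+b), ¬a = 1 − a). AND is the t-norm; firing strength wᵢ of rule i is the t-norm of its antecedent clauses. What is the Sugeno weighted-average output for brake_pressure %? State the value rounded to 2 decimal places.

47.61

R1 (z=94.1): dry=0.90, slight=0.96; AND[max(0, a+b−1)] → w = 0.86
R2 (z=42.0): ¬severe=1−0.77=0.23, dry=0.90; AND[max(0, a+b−1)] → w = 0.13
R3 (z=4.0): dry=0.90 → w = 0.90
Weighted average = (0.86·94.1 + 0.13·42.0 + 0.90·4.0) / (0.86 + 0.13 + 0.90)
  = 89.9860 / 1.8900 = 47.61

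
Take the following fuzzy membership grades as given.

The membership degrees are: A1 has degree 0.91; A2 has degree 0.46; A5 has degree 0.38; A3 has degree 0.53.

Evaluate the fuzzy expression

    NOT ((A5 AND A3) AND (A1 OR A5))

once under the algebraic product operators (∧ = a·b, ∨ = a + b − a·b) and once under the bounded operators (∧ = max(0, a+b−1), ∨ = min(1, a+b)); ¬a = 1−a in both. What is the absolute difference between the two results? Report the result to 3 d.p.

Under algebraic product:
  A5 AND A3 = a·b on (0.3800, 0.5300) = 0.2014
  A1 OR A5 = a + b − a·b on (0.9100, 0.3800) = 0.9442
  (A5 AND A3) AND (A1 OR A5) = a·b on (0.2014, 0.9442) = 0.1902
  NOT ((A5 AND A3) AND (A1 OR A5)) = 1 − 0.1902 = 0.8098
  → value = 0.8098
Under bounded:
  A5 AND A3 = max(0, a+b−1) on (0.38, 0.53) = 0.00
  A1 OR A5 = min(1, a+b) on (0.91, 0.38) = 1.00
  (A5 AND A3) AND (A1 OR A5) = max(0, a+b−1) on (0.00, 1.00) = 0.00
  NOT ((A5 AND A3) AND (A1 OR A5)) = 1 − 0.00 = 1.00
  → value = 1.0000
|0.8098 − 1.0000| = 0.190

0.190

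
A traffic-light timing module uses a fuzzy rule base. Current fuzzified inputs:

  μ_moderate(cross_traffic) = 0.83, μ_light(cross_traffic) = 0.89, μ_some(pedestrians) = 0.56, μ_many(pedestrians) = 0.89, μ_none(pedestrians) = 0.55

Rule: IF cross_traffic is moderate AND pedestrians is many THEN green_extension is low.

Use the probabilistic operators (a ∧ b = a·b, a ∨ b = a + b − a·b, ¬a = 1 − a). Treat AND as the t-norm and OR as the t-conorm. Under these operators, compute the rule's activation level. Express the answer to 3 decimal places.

0.739

firing strength: moderate=0.83, many=0.89; AND[a·b] → w = 0.7387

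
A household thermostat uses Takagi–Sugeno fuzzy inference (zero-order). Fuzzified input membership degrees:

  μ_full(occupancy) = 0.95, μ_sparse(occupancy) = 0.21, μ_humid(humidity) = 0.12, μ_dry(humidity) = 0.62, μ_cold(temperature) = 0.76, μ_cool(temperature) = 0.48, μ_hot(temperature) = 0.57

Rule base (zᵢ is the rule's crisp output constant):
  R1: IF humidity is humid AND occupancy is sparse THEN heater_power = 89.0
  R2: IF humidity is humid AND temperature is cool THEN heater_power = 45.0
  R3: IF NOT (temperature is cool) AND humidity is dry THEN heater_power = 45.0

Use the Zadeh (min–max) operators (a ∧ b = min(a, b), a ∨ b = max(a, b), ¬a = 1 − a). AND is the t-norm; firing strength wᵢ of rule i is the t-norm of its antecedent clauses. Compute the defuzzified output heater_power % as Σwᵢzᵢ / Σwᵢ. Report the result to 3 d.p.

51.947

R1 (z=89.0): humid=0.12, sparse=0.21; AND[min(a, b)] → w = 0.12
R2 (z=45.0): humid=0.12, cool=0.48; AND[min(a, b)] → w = 0.12
R3 (z=45.0): ¬cool=1−0.48=0.52, dry=0.62; AND[min(a, b)] → w = 0.52
Weighted average = (0.12·89.0 + 0.12·45.0 + 0.52·45.0) / (0.12 + 0.12 + 0.52)
  = 39.4800 / 0.7600 = 51.947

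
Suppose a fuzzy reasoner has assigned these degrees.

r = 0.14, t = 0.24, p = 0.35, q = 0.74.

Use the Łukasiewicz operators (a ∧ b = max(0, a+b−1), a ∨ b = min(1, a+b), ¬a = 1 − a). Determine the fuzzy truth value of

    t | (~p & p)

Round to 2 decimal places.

0.24

~p = 1 − 0.35 = 0.65
~p & p = max(0, a+b−1) on (0.65, 0.35) = 0.00
t | (~p & p) = min(1, a+b) on (0.24, 0.00) = 0.24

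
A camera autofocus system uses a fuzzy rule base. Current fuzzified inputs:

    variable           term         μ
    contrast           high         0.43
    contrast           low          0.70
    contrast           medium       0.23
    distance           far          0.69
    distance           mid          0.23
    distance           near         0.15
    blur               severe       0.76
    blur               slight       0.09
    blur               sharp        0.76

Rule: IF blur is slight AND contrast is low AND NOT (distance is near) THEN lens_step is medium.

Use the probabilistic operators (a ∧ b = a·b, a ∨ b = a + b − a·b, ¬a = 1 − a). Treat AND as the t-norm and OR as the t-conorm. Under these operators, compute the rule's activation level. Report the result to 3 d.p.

firing strength: slight=0.09, low=0.70, ¬near=1−0.15=0.85; AND[a·b] → w = 0.0536

0.054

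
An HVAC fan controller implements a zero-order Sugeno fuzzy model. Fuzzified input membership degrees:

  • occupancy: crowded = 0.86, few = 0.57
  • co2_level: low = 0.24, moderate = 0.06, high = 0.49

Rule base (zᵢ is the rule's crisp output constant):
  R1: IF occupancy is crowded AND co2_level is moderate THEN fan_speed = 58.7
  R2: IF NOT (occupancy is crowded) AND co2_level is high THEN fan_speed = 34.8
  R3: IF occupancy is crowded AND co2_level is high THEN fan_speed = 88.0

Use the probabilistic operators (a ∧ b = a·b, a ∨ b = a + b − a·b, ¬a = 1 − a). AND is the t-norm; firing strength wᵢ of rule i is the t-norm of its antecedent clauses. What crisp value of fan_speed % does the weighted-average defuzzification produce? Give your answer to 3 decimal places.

78.470

R1 (z=58.7): crowded=0.86, moderate=0.06; AND[a·b] → w = 0.0516
R2 (z=34.8): ¬crowded=1−0.86=0.14, high=0.49; AND[a·b] → w = 0.0686
R3 (z=88.0): crowded=0.86, high=0.49; AND[a·b] → w = 0.4214
Weighted average = (0.0516·58.7 + 0.0686·34.8 + 0.4214·88.0) / (0.0516 + 0.0686 + 0.4214)
  = 42.4994 / 0.5416 = 78.470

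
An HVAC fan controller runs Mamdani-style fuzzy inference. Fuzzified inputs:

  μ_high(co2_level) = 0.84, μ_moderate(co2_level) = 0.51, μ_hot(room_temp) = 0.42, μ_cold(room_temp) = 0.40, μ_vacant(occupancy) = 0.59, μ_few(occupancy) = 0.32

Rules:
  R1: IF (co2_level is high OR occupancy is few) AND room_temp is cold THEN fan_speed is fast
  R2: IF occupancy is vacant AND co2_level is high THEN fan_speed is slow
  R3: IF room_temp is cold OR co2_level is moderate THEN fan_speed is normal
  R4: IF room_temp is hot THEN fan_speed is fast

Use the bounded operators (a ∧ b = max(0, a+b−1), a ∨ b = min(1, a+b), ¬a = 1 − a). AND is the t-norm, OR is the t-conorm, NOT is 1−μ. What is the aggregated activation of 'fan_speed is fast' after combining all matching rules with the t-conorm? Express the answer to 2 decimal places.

R1: (high=0.84 OR few=0.32) = 1.00; AND[max(0, a+b−1)] with cold=0.40 → w = 0.40
R2: vacant=0.59, high=0.84; AND[max(0, a+b−1)] → w = 0.43
R3: cold=0.40, moderate=0.51; OR[min(1, a+b)] → w = 0.91
R4: hot=0.42 → w = 0.42
Rules with consequent 'fast': {R1, R4} → strengths 0.40, 0.42
Aggregate via t-conorm [min(1, a+b)]: 0.82

0.82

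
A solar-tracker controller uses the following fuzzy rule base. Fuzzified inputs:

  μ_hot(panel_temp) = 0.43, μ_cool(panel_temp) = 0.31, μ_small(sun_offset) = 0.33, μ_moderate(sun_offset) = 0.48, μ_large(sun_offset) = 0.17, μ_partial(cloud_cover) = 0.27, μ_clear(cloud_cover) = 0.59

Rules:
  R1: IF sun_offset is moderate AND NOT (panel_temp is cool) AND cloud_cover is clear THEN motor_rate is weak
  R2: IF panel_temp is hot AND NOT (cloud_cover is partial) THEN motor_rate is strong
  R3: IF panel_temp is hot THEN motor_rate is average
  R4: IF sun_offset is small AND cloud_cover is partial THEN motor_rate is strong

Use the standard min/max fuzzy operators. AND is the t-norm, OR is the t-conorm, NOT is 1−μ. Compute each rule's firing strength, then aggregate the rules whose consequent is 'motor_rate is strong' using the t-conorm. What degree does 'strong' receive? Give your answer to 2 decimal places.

R1: moderate=0.48, ¬cool=1−0.31=0.69, clear=0.59; AND[min(a, b)] → w = 0.48
R2: hot=0.43, ¬partial=1−0.27=0.73; AND[min(a, b)] → w = 0.43
R3: hot=0.43 → w = 0.43
R4: small=0.33, partial=0.27; AND[min(a, b)] → w = 0.27
Rules with consequent 'strong': {R2, R4} → strengths 0.43, 0.27
Aggregate via t-conorm [max(a, b)]: 0.43

0.43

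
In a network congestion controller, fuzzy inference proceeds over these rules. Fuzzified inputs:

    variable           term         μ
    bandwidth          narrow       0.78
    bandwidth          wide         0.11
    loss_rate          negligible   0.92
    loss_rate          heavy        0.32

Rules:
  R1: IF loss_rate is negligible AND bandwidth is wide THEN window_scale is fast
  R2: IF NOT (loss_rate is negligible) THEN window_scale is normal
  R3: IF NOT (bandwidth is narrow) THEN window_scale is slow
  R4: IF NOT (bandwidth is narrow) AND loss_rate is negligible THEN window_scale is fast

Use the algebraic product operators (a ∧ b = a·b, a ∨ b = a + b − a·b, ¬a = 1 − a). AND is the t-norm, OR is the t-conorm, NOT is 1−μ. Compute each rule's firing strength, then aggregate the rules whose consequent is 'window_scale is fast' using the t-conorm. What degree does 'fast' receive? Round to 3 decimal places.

0.283

R1: negligible=0.92, wide=0.11; AND[a·b] → w = 0.1012
R2: ¬negligible=1−0.92=0.08 → w = 0.0800
R3: ¬narrow=1−0.78=0.22 → w = 0.2200
R4: ¬narrow=1−0.78=0.22, negligible=0.92; AND[a·b] → w = 0.2024
Rules with consequent 'fast': {R1, R4} → strengths 0.1012, 0.2024
Aggregate via t-conorm [a + b − a·b]: 0.2831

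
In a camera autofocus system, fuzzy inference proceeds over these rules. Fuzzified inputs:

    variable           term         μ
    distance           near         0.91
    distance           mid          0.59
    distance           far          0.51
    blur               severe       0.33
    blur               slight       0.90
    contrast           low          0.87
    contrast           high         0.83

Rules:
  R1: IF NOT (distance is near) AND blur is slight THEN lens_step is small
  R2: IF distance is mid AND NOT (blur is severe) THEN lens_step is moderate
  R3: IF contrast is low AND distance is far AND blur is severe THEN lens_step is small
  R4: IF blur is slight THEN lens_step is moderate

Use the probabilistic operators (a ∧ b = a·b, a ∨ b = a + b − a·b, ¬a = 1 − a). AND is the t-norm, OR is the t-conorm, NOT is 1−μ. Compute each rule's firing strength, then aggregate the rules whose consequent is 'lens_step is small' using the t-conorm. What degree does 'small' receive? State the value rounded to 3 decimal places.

0.216

R1: ¬near=1−0.91=0.09, slight=0.90; AND[a·b] → w = 0.0810
R2: mid=0.59, ¬severe=1−0.33=0.67; AND[a·b] → w = 0.3953
R3: low=0.87, far=0.51, severe=0.33; AND[a·b] → w = 0.1464
R4: slight=0.90 → w = 0.9000
Rules with consequent 'small': {R1, R3} → strengths 0.0810, 0.1464
Aggregate via t-conorm [a + b − a·b]: 0.2156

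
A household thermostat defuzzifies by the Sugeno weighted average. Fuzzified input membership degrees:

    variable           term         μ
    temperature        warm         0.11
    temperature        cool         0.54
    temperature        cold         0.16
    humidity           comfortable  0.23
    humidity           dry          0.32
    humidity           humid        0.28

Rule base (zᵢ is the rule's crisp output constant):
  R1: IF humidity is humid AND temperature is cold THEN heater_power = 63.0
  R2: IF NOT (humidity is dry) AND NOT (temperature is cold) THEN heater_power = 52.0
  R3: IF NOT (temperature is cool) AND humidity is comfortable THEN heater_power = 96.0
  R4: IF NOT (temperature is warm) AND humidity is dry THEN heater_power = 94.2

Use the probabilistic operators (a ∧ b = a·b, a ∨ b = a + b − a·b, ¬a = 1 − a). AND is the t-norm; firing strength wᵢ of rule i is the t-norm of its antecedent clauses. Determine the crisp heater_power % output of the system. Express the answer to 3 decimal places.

69.054

R1 (z=63.0): humid=0.28, cold=0.16; AND[a·b] → w = 0.0448
R2 (z=52.0): ¬dry=1−0.32=0.68, ¬cold=1−0.16=0.84; AND[a·b] → w = 0.5712
R3 (z=96.0): ¬cool=1−0.54=0.46, comfortable=0.23; AND[a·b] → w = 0.1058
R4 (z=94.2): ¬warm=1−0.11=0.89, dry=0.32; AND[a·b] → w = 0.2848
Weighted average = (0.0448·63.0 + 0.5712·52.0 + 0.1058·96.0 + 0.2848·94.2) / (0.0448 + 0.5712 + 0.1058 + 0.2848)
  = 69.5098 / 1.0066 = 69.054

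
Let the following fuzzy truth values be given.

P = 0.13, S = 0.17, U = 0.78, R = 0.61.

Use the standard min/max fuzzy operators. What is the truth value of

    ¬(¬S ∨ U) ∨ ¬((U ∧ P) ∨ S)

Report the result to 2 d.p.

0.83

¬S = 1 − 0.17 = 0.83
¬S ∨ U = max(a, b) on (0.83, 0.78) = 0.83
¬(¬S ∨ U) = 1 − 0.83 = 0.17
U ∧ P = min(a, b) on (0.78, 0.13) = 0.13
(U ∧ P) ∨ S = max(a, b) on (0.13, 0.17) = 0.17
¬((U ∧ P) ∨ S) = 1 − 0.17 = 0.83
¬(¬S ∨ U) ∨ ¬((U ∧ P) ∨ S) = max(a, b) on (0.17, 0.83) = 0.83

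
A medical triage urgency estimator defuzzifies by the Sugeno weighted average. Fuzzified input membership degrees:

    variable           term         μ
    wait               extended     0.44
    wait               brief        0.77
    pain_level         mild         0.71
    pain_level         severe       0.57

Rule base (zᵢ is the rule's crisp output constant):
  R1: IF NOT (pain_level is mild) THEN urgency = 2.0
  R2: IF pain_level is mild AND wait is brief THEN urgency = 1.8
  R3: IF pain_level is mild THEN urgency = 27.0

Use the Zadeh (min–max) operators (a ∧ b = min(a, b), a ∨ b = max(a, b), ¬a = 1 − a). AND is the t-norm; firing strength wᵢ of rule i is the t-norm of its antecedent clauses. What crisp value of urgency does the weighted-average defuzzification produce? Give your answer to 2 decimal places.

12.30

R1 (z=2.0): ¬mild=1−0.71=0.29 → w = 0.29
R2 (z=1.8): mild=0.71, brief=0.77; AND[min(a, b)] → w = 0.71
R3 (z=27.0): mild=0.71 → w = 0.71
Weighted average = (0.29·2.0 + 0.71·1.8 + 0.71·27.0) / (0.29 + 0.71 + 0.71)
  = 21.0280 / 1.7100 = 12.30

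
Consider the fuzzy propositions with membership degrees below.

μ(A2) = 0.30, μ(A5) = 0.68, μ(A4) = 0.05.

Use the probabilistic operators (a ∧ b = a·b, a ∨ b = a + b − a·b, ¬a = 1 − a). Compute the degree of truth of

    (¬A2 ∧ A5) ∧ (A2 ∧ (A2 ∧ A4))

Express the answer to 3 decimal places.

¬A2 = 1 − 0.3000 = 0.7000
¬A2 ∧ A5 = a·b on (0.7000, 0.6800) = 0.4760
A2 ∧ A4 = a·b on (0.3000, 0.0500) = 0.0150
A2 ∧ (A2 ∧ A4) = a·b on (0.3000, 0.0150) = 0.0045
(¬A2 ∧ A5) ∧ (A2 ∧ (A2 ∧ A4)) = a·b on (0.4760, 0.0045) = 0.0021

0.002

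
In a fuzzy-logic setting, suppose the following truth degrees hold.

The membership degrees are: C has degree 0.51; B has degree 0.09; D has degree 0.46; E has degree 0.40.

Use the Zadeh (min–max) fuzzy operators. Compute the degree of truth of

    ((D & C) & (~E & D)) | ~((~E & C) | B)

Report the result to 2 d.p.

D & C = min(a, b) on (0.46, 0.51) = 0.46
~E = 1 − 0.40 = 0.60
~E & D = min(a, b) on (0.60, 0.46) = 0.46
(D & C) & (~E & D) = min(a, b) on (0.46, 0.46) = 0.46
~E = 1 − 0.40 = 0.60
~E & C = min(a, b) on (0.60, 0.51) = 0.51
(~E & C) | B = max(a, b) on (0.51, 0.09) = 0.51
~((~E & C) | B) = 1 − 0.51 = 0.49
((D & C) & (~E & D)) | ~((~E & C) | B) = max(a, b) on (0.46, 0.49) = 0.49

0.49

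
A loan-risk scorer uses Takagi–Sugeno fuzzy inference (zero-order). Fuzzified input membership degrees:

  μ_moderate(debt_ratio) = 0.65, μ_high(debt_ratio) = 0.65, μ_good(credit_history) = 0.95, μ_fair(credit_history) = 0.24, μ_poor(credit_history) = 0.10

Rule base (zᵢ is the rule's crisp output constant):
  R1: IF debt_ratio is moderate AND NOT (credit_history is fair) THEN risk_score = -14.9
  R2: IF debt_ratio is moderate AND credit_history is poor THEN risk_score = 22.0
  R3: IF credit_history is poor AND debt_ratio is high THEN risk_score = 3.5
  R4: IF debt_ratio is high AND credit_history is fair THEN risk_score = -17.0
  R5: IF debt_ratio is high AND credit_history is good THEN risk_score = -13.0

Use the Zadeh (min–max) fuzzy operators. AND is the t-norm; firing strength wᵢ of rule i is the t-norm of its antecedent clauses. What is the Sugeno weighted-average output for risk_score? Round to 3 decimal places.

R1 (z=-14.9): moderate=0.65, ¬fair=1−0.24=0.76; AND[min(a, b)] → w = 0.65
R2 (z=22.0): moderate=0.65, poor=0.10; AND[min(a, b)] → w = 0.10
R3 (z=3.5): poor=0.10, high=0.65; AND[min(a, b)] → w = 0.10
R4 (z=-17.0): high=0.65, fair=0.24; AND[min(a, b)] → w = 0.24
R5 (z=-13.0): high=0.65, good=0.95; AND[min(a, b)] → w = 0.65
Weighted average = (0.65·-14.9 + 0.10·22.0 + 0.10·3.5 + 0.24·-17.0 + 0.65·-13.0) / (0.65 + 0.10 + 0.10 + 0.24 + 0.65)
  = -19.6650 / 1.7400 = -11.302

-11.302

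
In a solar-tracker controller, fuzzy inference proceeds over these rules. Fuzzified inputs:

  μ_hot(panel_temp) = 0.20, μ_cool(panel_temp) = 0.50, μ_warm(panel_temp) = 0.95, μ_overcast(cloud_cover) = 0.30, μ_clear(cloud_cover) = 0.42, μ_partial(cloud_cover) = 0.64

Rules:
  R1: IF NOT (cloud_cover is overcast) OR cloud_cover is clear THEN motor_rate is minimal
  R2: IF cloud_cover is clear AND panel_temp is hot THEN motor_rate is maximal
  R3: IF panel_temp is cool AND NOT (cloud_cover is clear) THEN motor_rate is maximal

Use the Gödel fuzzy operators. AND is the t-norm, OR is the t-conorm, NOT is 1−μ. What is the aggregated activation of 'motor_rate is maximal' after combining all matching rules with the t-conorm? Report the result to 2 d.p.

0.50

R1: ¬overcast=1−0.30=0.70, clear=0.42; OR[max(a, b)] → w = 0.70
R2: clear=0.42, hot=0.20; AND[min(a, b)] → w = 0.20
R3: cool=0.50, ¬clear=1−0.42=0.58; AND[min(a, b)] → w = 0.50
Rules with consequent 'maximal': {R2, R3} → strengths 0.20, 0.50
Aggregate via t-conorm [max(a, b)]: 0.50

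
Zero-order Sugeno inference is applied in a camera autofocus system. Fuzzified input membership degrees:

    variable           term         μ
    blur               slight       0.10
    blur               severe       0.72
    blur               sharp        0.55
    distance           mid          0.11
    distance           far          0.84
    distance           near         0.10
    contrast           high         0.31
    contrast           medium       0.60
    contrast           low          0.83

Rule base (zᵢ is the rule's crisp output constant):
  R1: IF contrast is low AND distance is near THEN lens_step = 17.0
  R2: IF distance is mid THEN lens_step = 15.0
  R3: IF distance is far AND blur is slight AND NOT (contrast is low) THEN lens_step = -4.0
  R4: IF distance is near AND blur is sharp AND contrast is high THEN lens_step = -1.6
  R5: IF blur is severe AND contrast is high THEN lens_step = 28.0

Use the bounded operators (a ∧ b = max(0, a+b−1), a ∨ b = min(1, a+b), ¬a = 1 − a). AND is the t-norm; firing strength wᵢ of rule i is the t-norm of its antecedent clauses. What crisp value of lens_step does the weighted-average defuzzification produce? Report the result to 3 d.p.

17.786

R1 (z=17.0): low=0.83, near=0.10; AND[max(0, a+b−1)] → w = 0.00
R2 (z=15.0): mid=0.11 → w = 0.11
R3 (z=-4.0): far=0.84, slight=0.10, ¬low=1−0.83=0.17; AND[max(0, a+b−1)] → w = 0.00
R4 (z=-1.6): near=0.10, sharp=0.55, high=0.31; AND[max(0, a+b−1)] → w = 0.00
R5 (z=28.0): severe=0.72, high=0.31; AND[max(0, a+b−1)] → w = 0.03
Weighted average = (0.00·17.0 + 0.11·15.0 + 0.00·-4.0 + 0.00·-1.6 + 0.03·28.0) / (0.00 + 0.11 + 0.00 + 0.00 + 0.03)
  = 2.4900 / 0.1400 = 17.786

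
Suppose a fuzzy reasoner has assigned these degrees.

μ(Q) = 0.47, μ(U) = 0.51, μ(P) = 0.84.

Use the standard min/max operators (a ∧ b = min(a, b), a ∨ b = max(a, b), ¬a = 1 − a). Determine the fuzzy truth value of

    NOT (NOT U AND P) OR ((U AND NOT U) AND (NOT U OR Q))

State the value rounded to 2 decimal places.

NOT U = 1 − 0.51 = 0.49
NOT U AND P = min(a, b) on (0.49, 0.84) = 0.49
NOT (NOT U AND P) = 1 − 0.49 = 0.51
NOT U = 1 − 0.51 = 0.49
U AND NOT U = min(a, b) on (0.51, 0.49) = 0.49
NOT U = 1 − 0.51 = 0.49
NOT U OR Q = max(a, b) on (0.49, 0.47) = 0.49
(U AND NOT U) AND (NOT U OR Q) = min(a, b) on (0.49, 0.49) = 0.49
NOT (NOT U AND P) OR ((U AND NOT U) AND (NOT U OR Q)) = max(a, b) on (0.51, 0.49) = 0.51

0.51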